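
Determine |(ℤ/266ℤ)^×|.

108

Prime factorization: 266 = 2 * 7 * 19.
φ(266) = 266 · (1 − 1/2) · (1 − 1/7) · (1 − 1/19)
       = 266 · 108/266 = 108.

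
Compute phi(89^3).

φ(89^3) = 89^2·(89−1) = 7921·88 = 697048.

697048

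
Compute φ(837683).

Prime factorization: 837683 = 7 · 11^2 · 23 · 43.
φ(837683) = 837683 · (1 − 1/7) · (1 − 1/11) · (1 − 1/23) · (1 − 1/43)
       = 837683 · 55440/76153 = 609840.

609840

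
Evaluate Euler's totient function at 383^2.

146306

φ(383^2) = 383^1·(383−1) = 383·382 = 146306.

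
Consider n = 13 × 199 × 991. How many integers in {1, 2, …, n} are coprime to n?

φ(2563717) = 2563717 · (1 − 1/13) · (1 − 1/199) · (1 − 1/991)
       = 2563717 · 2352240/2563717 = 2352240.

2352240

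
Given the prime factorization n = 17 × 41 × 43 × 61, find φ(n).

1612800

φ(17) = 17 − 1 = 16.
φ(41) = 41 − 1 = 40.
φ(43) = 43 − 1 = 42.
φ(61) = 61 − 1 = 60.
Multiply: 16 · 40 · 42 · 60 = 1612800.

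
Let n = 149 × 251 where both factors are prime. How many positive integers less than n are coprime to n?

37000

φ(37399) = 37399 · (1 − 1/149) · (1 − 1/251)
       = 37399 · 37000/37399 = 37000.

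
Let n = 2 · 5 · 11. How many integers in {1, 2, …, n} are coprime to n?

40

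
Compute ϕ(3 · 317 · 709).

φ(674259) = 674259 · (1 − 1/3) · (1 − 1/317) · (1 − 1/709)
       = 674259 · 447456/674259 = 447456.

447456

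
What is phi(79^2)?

φ(6241) = 6241 · (1 − 1/79)
       = 6241 · 78/79 = 6162.

6162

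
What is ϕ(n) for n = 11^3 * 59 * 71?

4912600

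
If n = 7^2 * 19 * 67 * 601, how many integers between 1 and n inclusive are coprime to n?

29937600

φ(37488577) = 37488577 · (1 − 1/7) · (1 − 1/19) · (1 − 1/67) · (1 − 1/601)
       = 37488577 · 4276800/5355511 = 29937600.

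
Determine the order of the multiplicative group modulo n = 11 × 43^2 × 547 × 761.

φ(11) = 11 − 1 = 10.
φ(43^2) = 43^1·(43−1) = 43·42 = 1806.
φ(547) = 547 − 1 = 546.
φ(761) = 761 − 1 = 760.
Since φ is multiplicative, φ(8466454513) = 10 · 1806 · 546 · 760 = 7494177600.

7494177600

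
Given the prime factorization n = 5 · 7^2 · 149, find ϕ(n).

φ(5) = 5 − 1 = 4.
φ(7^2) = 7^1·(7−1) = 7·6 = 42.
φ(149) = 149 − 1 = 148.
φ(36505) = 4 × 42 × 148 = 24864.

24864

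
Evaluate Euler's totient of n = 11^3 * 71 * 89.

7453600

φ(8410589) = 8410589 · (1 − 1/11) · (1 − 1/71) · (1 − 1/89)
       = 8410589 · 61600/69509 = 7453600.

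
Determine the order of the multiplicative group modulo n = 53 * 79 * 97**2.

φ(39395483) = 39395483 · (1 − 1/53) · (1 − 1/79) · (1 − 1/97)
       = 39395483 · 389376/406139 = 37769472.

37769472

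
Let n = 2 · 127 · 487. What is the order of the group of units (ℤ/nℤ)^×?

61236

φ(123698) = 123698 · (1 − 1/2) · (1 − 1/127) · (1 − 1/487)
       = 123698 · 61236/123698 = 61236.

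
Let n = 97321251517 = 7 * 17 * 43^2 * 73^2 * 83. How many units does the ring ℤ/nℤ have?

φ(7) = 7 − 1 = 6.
φ(17) = 17 − 1 = 16.
φ(43^2) = 43^1·(43−1) = 43·42 = 1806.
φ(73^2) = 73^2 − 73^1 = 5329 − 73 = 5256.
φ(83) = 83 − 1 = 82.
φ(97321251517) = 6 × 16 × 1806 × 5256 × 82 = 74723668992.

74723668992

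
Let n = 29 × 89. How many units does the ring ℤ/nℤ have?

φ(29) = 29 − 1 = 28.
φ(89) = 89 − 1 = 88.
Multiply: 28 · 88 = 2464.

2464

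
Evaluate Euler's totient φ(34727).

Prime factorization: 34727 = 7 · 11^2 · 41.
φ(7) = 7 − 1 = 6.
φ(11^2) = 11^2 − 11^1 = 121 − 11 = 110.
φ(41) = 41 − 1 = 40.
Since φ is multiplicative, φ(34727) = 6 · 110 · 40 = 26400.

26400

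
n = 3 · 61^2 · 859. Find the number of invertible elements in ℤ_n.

6280560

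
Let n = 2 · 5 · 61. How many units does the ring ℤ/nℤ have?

240

φ(610) = 610 · (1 − 1/2) · (1 − 1/5) · (1 − 1/61)
       = 610 · 240/610 = 240.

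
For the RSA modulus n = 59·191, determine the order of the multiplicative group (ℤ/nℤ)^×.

φ(n) = (p − 1)(q − 1) = (59−1)(191−1) = 58·190 = 11020.

11020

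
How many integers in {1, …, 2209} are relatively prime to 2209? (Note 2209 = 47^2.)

2162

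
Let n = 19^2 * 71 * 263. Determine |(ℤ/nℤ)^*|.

6272280

φ(19^2) = 19^1·(19−1) = 19·18 = 342.
φ(71) = 71 − 1 = 70.
φ(263) = 263 − 1 = 262.
φ(6740953) = 342 × 70 × 262 = 6272280.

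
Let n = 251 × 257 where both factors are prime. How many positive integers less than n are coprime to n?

φ(251) = 251 − 1 = 250.
φ(257) = 257 − 1 = 256.
Multiply: 250 · 256 = 64000.

64000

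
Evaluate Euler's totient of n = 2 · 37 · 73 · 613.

1586304

φ(2) = 2 − 1 = 1.
φ(37) = 37 − 1 = 36.
φ(73) = 73 − 1 = 72.
φ(613) = 613 − 1 = 612.
Multiply: 1 · 36 · 72 · 612 = 1586304.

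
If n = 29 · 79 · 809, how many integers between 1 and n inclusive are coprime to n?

1764672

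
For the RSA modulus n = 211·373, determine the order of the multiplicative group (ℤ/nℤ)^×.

78120

φ(78703) = 78703 · (1 − 1/211) · (1 − 1/373)
       = 78703 · 78120/78703 = 78120.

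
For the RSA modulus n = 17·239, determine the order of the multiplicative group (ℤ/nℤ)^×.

3808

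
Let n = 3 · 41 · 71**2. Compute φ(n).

397600

φ(620043) = 620043 · (1 − 1/3) · (1 − 1/41) · (1 − 1/71)
       = 620043 · 5600/8733 = 397600.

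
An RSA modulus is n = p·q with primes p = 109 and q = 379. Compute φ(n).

40824

φ(109) = 109 − 1 = 108.
φ(379) = 379 − 1 = 378.
φ(41311) = 108 × 378 = 40824.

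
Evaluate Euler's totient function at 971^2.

φ(971^2) = 971^1·(971−1) = 971·970 = 941870.

941870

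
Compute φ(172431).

88704

Prime factorization: 172431 = 3^2 * 7^2 * 17 * 23.
φ(3^2) = 3^2 − 3^1 = 9 − 3 = 6.
φ(7^2) = 7^1·(7−1) = 7·6 = 42.
φ(17) = 17 − 1 = 16.
φ(23) = 23 − 1 = 22.
Since φ is multiplicative, φ(172431) = 6 · 42 · 16 · 22 = 88704.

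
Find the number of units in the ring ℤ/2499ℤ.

Prime factorization: 2499 = 3 × 7^2 × 17.
φ(2499) = 2499 · (1 − 1/3) · (1 − 1/7) · (1 − 1/17)
       = 2499 · 192/357 = 1344.

1344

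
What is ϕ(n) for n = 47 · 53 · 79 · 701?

130603200

φ(137949089) = 137949089 · (1 − 1/47) · (1 − 1/53) · (1 − 1/79) · (1 − 1/701)
       = 137949089 · 130603200/137949089 = 130603200.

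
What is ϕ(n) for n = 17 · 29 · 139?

φ(17) = 17 − 1 = 16.
φ(29) = 29 − 1 = 28.
φ(139) = 139 − 1 = 138.
Since φ is multiplicative, φ(68527) = 16 · 28 · 138 = 61824.

61824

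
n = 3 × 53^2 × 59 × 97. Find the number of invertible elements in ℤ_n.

30690816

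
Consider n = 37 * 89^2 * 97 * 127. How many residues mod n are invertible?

3410491392

φ(37) = 37 − 1 = 36.
φ(89^2) = 89^1·(89−1) = 89·88 = 7832.
φ(97) = 97 − 1 = 96.
φ(127) = 127 − 1 = 126.
Multiply: 36 · 7832 · 96 · 126 = 3410491392.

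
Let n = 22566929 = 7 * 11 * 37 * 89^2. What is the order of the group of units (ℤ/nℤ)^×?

16917120

φ(22566929) = 22566929 · (1 − 1/7) · (1 − 1/11) · (1 − 1/37) · (1 − 1/89)
       = 22566929 · 190080/253561 = 16917120.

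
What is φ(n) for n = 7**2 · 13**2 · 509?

φ(7^2) = 7^1·(7−1) = 7·6 = 42.
φ(13^2) = 13^1·(13−1) = 13·12 = 156.
φ(509) = 509 − 1 = 508.
Multiply: 42 · 156 · 508 = 3328416.

3328416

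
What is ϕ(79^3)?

φ(493039) = 493039 · (1 − 1/79)
       = 493039 · 78/79 = 486798.

486798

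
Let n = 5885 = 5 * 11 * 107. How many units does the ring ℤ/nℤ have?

4240

φ(5885) = 5885 · (1 − 1/5) · (1 − 1/11) · (1 − 1/107)
       = 5885 · 4240/5885 = 4240.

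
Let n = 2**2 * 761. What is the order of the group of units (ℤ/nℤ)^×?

1520

φ(2^2) = 2^2 − 2^1 = 4 − 2 = 2.
φ(761) = 761 − 1 = 760.
φ(3044) = 2 × 760 = 1520.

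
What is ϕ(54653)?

Factor 54653: 54653 = 31 * 41 * 43.
φ(54653) = 54653 · (1 − 1/31) · (1 − 1/41) · (1 − 1/43)
       = 54653 · 50400/54653 = 50400.

50400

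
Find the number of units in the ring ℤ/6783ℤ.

3456

First factor: 6783 = 3 · 7 · 17 · 19.
φ(6783) = 6783 · (1 − 1/3) · (1 − 1/7) · (1 − 1/17) · (1 − 1/19)
       = 6783 · 3456/6783 = 3456.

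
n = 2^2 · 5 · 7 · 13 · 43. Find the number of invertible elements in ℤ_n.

φ(78260) = 78260 · (1 − 1/2) · (1 − 1/5) · (1 − 1/7) · (1 − 1/13) · (1 − 1/43)
       = 78260 · 12096/39130 = 24192.

24192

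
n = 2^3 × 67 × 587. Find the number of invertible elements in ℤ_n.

154704

φ(2^3) = 2^3 − 2^2 = 8 − 4 = 4.
φ(67) = 67 − 1 = 66.
φ(587) = 587 − 1 = 586.
φ(314632) = 4 × 66 × 586 = 154704.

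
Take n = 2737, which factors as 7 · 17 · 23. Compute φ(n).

2112

φ(7) = 7 − 1 = 6.
φ(17) = 17 − 1 = 16.
φ(23) = 23 − 1 = 22.
Since φ is multiplicative, φ(2737) = 6 · 16 · 22 = 2112.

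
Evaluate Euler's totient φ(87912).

25920

87912 = 2^3 · 3^3 · 11 · 37.
φ(87912) = 87912 · (1 − 1/2) · (1 − 1/3) · (1 − 1/11) · (1 − 1/37)
       = 87912 · 720/2442 = 25920.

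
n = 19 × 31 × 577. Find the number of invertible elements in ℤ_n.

φ(19) = 19 − 1 = 18.
φ(31) = 31 − 1 = 30.
φ(577) = 577 − 1 = 576.
φ(339853) = 18 × 30 × 576 = 311040.

311040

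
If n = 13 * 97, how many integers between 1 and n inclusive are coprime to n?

φ(1261) = 1261 · (1 − 1/13) · (1 − 1/97)
       = 1261 · 1152/1261 = 1152.

1152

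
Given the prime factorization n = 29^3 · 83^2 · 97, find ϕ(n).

φ(29^3) = 29^3 − 29^2 = 24389 − 841 = 23548.
φ(83^2) = 83^2 − 83^1 = 6889 − 83 = 6806.
φ(97) = 97 − 1 = 96.
φ(16297534637) = 23548 × 6806 × 96 = 15385698048.

15385698048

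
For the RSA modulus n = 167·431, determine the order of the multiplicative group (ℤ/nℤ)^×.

71380

φ(71977) = 71977 · (1 − 1/167) · (1 − 1/431)
       = 71977 · 71380/71977 = 71380.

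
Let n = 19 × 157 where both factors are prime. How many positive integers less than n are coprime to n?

2808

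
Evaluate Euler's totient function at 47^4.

4775858

φ(4879681) = 4879681 · (1 − 1/47)
       = 4879681 · 46/47 = 4775858.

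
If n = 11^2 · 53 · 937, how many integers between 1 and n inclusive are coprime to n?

5353920

φ(11^2) = 11^1·(11−1) = 11·10 = 110.
φ(53) = 53 − 1 = 52.
φ(937) = 937 − 1 = 936.
φ(6008981) = 110 × 52 × 936 = 5353920.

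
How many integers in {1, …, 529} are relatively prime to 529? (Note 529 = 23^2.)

506

φ(23^2) = 23^1·(23−1) = 23·22 = 506.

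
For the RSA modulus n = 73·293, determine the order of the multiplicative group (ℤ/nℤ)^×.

φ(pq) = (p−1)(q−1) = 72 · 292 = 21024.

21024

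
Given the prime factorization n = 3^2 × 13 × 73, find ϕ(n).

φ(3^2) = 3^2 − 3^1 = 9 − 3 = 6.
φ(13) = 13 − 1 = 12.
φ(73) = 73 − 1 = 72.
Multiply: 6 · 12 · 72 = 5184.

5184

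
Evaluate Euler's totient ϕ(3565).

2640

First factor: 3565 = 5 · 23 · 31.
φ(5) = 5 − 1 = 4.
φ(23) = 23 − 1 = 22.
φ(31) = 31 − 1 = 30.
Since φ is multiplicative, φ(3565) = 4 · 22 · 30 = 2640.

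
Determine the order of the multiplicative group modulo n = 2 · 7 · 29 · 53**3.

24539424

φ(60444062) = 60444062 · (1 − 1/2) · (1 − 1/7) · (1 − 1/29) · (1 − 1/53)
       = 60444062 · 8736/21518 = 24539424.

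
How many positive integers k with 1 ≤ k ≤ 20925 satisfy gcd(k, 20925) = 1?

10800

Factor 20925: 20925 = 3**3 * 5**2 * 31.
φ(20925) = 20925 · (1 − 1/3) · (1 − 1/5) · (1 − 1/31)
       = 20925 · 240/465 = 10800.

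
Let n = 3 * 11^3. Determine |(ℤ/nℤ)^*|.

2420

φ(3993) = 3993 · (1 − 1/3) · (1 − 1/11)
       = 3993 · 20/33 = 2420.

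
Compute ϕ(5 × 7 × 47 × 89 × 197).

19041792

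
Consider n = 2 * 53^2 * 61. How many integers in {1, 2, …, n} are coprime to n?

165360

φ(2) = 2 − 1 = 1.
φ(53^2) = 53^1·(53−1) = 53·52 = 2756.
φ(61) = 61 − 1 = 60.
Multiply: 1 · 2756 · 60 = 165360.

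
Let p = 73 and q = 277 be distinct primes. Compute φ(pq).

φ(20221) = 20221 · (1 − 1/73) · (1 − 1/277)
       = 20221 · 19872/20221 = 19872.

19872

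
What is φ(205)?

205 = 5 · 41.
φ(205) = 205 · (1 − 1/5) · (1 − 1/41)
       = 205 · 160/205 = 160.

160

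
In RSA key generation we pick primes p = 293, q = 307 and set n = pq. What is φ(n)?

89352

For distinct primes, φ(pq) = (p−1)(q−1) = 292 × 306 = 89352.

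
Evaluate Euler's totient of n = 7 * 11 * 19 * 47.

49680

φ(7) = 7 − 1 = 6.
φ(11) = 11 − 1 = 10.
φ(19) = 19 − 1 = 18.
φ(47) = 47 − 1 = 46.
Multiply: 6 · 10 · 18 · 46 = 49680.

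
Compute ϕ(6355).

First factor: 6355 = 5 · 31 · 41.
φ(5) = 5 − 1 = 4.
φ(31) = 31 − 1 = 30.
φ(41) = 41 − 1 = 40.
Multiply: 4 · 30 · 40 = 4800.

4800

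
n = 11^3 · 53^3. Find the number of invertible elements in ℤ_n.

φ(198155287) = 198155287 · (1 − 1/11) · (1 − 1/53)
       = 198155287 · 520/583 = 176742280.

176742280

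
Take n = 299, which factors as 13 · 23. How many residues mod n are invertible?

φ(13) = 13 − 1 = 12.
φ(23) = 23 − 1 = 22.
φ(299) = 12 × 22 = 264.

264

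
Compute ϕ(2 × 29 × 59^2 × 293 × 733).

φ(2) = 2 − 1 = 1.
φ(29) = 29 − 1 = 28.
φ(59^2) = 59^2 − 59^1 = 3481 − 59 = 3422.
φ(293) = 293 − 1 = 292.
φ(733) = 733 − 1 = 732.
Since φ is multiplicative, φ(43361431562) = 1 · 28 · 3422 · 292 · 732 = 20480095104.

20480095104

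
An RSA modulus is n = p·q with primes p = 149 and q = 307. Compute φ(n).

45288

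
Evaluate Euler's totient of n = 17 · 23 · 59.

20416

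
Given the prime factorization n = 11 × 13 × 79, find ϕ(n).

φ(11) = 11 − 1 = 10.
φ(13) = 13 − 1 = 12.
φ(79) = 79 − 1 = 78.
Since φ is multiplicative, φ(11297) = 10 · 12 · 78 = 9360.

9360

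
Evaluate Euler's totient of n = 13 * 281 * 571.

1915200

φ(13) = 13 − 1 = 12.
φ(281) = 281 − 1 = 280.
φ(571) = 571 − 1 = 570.
Multiply: 12 · 280 · 570 = 1915200.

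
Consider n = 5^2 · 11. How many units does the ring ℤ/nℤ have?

φ(275) = 275 · (1 − 1/5) · (1 − 1/11)
       = 275 · 40/55 = 200.

200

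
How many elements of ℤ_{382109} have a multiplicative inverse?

269568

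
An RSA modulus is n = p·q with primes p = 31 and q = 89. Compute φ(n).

2640

φ(pq) = (p−1)(q−1) = 30 · 88 = 2640.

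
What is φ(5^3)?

φ(125) = 125 · (1 − 1/5)
       = 125 · 4/5 = 100.

100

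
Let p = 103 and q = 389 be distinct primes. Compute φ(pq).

φ(pq) = (p−1)(q−1) = 102 · 388 = 39576.

39576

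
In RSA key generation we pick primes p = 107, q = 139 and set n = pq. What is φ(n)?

For distinct primes, φ(pq) = (p−1)(q−1) = 106 × 138 = 14628.

14628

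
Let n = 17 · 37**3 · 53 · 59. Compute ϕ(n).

2378248704

φ(2692662827) = 2692662827 · (1 − 1/17) · (1 − 1/37) · (1 − 1/53) · (1 − 1/59)
       = 2692662827 · 1737216/1966883 = 2378248704.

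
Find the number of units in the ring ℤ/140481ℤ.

Prime factorization: 140481 = 3^3 · 11^2 · 43.
φ(3^3) = 3^3 − 3^2 = 27 − 9 = 18.
φ(11^2) = 11^1·(11−1) = 11·10 = 110.
φ(43) = 43 − 1 = 42.
Multiply: 18 · 110 · 42 = 83160.

83160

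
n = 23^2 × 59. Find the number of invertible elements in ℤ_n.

29348

φ(31211) = 31211 · (1 − 1/23) · (1 − 1/59)
       = 31211 · 1276/1357 = 29348.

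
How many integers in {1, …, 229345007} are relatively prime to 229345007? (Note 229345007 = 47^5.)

224465326

φ(47^5) = 47^5 − 47^4 = 229345007 − 4879681 = 224465326.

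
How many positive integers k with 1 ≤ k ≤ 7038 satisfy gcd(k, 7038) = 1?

2112

7038 = 2 · 3^2 · 17 · 23.
φ(7038) = 7038 · (1 − 1/2) · (1 − 1/3) · (1 − 1/17) · (1 − 1/23)
       = 7038 · 704/2346 = 2112.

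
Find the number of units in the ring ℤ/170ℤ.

64

170 = 2 · 5 · 17.
φ(170) = 170 · (1 − 1/2) · (1 − 1/5) · (1 − 1/17)
       = 170 · 64/170 = 64.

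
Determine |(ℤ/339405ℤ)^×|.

154880

Prime factorization: 339405 = 3 · 5 · 11^3 · 17.
φ(3) = 3 − 1 = 2.
φ(5) = 5 − 1 = 4.
φ(11^3) = 11^3 − 11^2 = 1331 − 121 = 1210.
φ(17) = 17 − 1 = 16.
Since φ is multiplicative, φ(339405) = 2 · 4 · 1210 · 16 = 154880.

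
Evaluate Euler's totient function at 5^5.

φ(5^5) = 5^5 − 5^4 = 3125 − 625 = 2500.

2500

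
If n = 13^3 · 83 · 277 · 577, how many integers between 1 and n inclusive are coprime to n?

φ(29144977979) = 29144977979 · (1 − 1/13) · (1 − 1/83) · (1 − 1/277) · (1 − 1/577)
       = 29144977979 · 156432384/172455491 = 26437072896.

26437072896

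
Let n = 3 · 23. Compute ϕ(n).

φ(69) = 69 · (1 − 1/3) · (1 − 1/23)
       = 69 · 44/69 = 44.

44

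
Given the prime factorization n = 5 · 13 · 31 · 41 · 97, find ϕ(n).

φ(8013655) = 8013655 · (1 − 1/5) · (1 − 1/13) · (1 − 1/31) · (1 − 1/41) · (1 − 1/97)
       = 8013655 · 5529600/8013655 = 5529600.

5529600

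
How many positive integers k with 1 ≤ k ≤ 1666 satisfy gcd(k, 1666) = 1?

672

First factor: 1666 = 2 · 7^2 · 17.
φ(1666) = 1666 · (1 − 1/2) · (1 − 1/7) · (1 − 1/17)
       = 1666 · 96/238 = 672.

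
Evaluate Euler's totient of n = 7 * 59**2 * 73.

1478304

φ(1778791) = 1778791 · (1 − 1/7) · (1 − 1/59) · (1 − 1/73)
       = 1778791 · 25056/30149 = 1478304.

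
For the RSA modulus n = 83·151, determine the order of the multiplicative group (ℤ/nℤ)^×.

φ(n) = (p − 1)(q − 1) = (83−1)(151−1) = 82·150 = 12300.

12300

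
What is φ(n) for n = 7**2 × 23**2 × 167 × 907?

3196215792

φ(3926227949) = 3926227949 · (1 − 1/7) · (1 − 1/23) · (1 − 1/167) · (1 − 1/907)
       = 3926227949 · 19852272/24386509 = 3196215792.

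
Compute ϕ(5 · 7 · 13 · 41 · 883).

10160640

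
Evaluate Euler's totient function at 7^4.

2058

φ(7^4) = 7^4 − 7^3 = 2401 − 343 = 2058.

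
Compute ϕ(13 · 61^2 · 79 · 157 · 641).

φ(13) = 13 − 1 = 12.
φ(61^2) = 61^2 − 61^1 = 3721 − 61 = 3660.
φ(79) = 79 − 1 = 78.
φ(157) = 157 − 1 = 156.
φ(641) = 641 − 1 = 640.
Multiply: 12 · 3660 · 78 · 156 · 640 = 342027878400.

342027878400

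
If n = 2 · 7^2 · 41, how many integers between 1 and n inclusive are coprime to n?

φ(4018) = 4018 · (1 − 1/2) · (1 − 1/7) · (1 − 1/41)
       = 4018 · 240/574 = 1680.

1680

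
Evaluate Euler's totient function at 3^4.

φ(81) = 81 · (1 − 1/3)
       = 81 · 2/3 = 54.

54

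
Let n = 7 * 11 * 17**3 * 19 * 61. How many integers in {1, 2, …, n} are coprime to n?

φ(438450859) = 438450859 · (1 − 1/7) · (1 − 1/11) · (1 − 1/17) · (1 − 1/19) · (1 − 1/61)
       = 438450859 · 1036800/1517131 = 299635200.

299635200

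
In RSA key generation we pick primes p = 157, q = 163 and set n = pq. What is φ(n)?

25272

φ(n) = (p − 1)(q − 1) = (157−1)(163−1) = 156·162 = 25272.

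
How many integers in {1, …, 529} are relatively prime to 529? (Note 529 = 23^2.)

506

φ(23^2) = 23^1·(23−1) = 23·22 = 506.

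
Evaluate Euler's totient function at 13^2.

φ(169) = 169 · (1 − 1/13)
       = 169 · 12/13 = 156.

156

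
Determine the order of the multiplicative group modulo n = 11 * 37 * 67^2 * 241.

382060800

φ(440312543) = 440312543 · (1 − 1/11) · (1 − 1/37) · (1 − 1/67) · (1 − 1/241)
       = 440312543 · 5702400/6571829 = 382060800.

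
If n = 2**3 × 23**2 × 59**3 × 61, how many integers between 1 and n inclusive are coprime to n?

φ(53018999608) = 53018999608 · (1 − 1/2) · (1 − 1/23) · (1 − 1/59) · (1 − 1/61)
       = 53018999608 · 76560/165554 = 24518493120.

24518493120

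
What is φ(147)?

First factor: 147 = 3 · 7**2.
φ(3) = 3 − 1 = 2.
φ(7^2) = 7^1·(7−1) = 7·6 = 42.
φ(147) = 2 × 42 = 84.

84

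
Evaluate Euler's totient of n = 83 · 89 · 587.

4228576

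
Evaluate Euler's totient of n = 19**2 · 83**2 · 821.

φ(19^2) = 19^1·(19−1) = 19·18 = 342.
φ(83^2) = 83^1·(83−1) = 83·82 = 6806.
φ(821) = 821 − 1 = 820.
Since φ is multiplicative, φ(2041768709) = 342 · 6806 · 820 = 1908674640.

1908674640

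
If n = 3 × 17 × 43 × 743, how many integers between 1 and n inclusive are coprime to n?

997248

φ(1629399) = 1629399 · (1 − 1/3) · (1 − 1/17) · (1 − 1/43) · (1 − 1/743)
       = 1629399 · 997248/1629399 = 997248.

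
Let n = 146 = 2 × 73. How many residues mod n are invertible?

φ(2) = 2 − 1 = 1.
φ(73) = 73 − 1 = 72.
Since φ is multiplicative, φ(146) = 1 · 72 = 72.

72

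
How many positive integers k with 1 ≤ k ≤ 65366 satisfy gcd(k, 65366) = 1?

Factor 65366: 65366 = 2 * 7^2 * 23 * 29.
φ(65366) = 65366 · (1 − 1/2) · (1 − 1/7) · (1 − 1/23) · (1 − 1/29)
       = 65366 · 3696/9338 = 25872.

25872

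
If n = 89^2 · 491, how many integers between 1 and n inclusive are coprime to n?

3837680

φ(89^2) = 89^1·(89−1) = 89·88 = 7832.
φ(491) = 491 − 1 = 490.
φ(3889211) = 7832 × 490 = 3837680.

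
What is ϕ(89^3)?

φ(89^3) = 89^2·(89−1) = 7921·88 = 697048.

697048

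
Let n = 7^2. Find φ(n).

42

φ(49) = 49 · (1 − 1/7)
       = 49 · 6/7 = 42.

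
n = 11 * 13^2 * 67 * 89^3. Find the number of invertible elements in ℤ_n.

φ(11) = 11 − 1 = 10.
φ(13^2) = 13^1·(13−1) = 13·12 = 156.
φ(67) = 67 − 1 = 66.
φ(89^3) = 89^2·(89−1) = 7921·88 = 697048.
Multiply: 10 · 156 · 66 · 697048 = 71768062080.

71768062080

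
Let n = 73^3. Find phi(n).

383688

φ(389017) = 389017 · (1 − 1/73)
       = 389017 · 72/73 = 383688.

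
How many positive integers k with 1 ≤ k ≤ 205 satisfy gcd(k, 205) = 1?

160

Prime factorization: 205 = 5 × 41.
φ(205) = 205 · (1 − 1/5) · (1 − 1/41)
       = 205 · 160/205 = 160.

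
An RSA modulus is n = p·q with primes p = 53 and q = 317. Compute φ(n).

φ(pq) = (p−1)(q−1) = 52 · 316 = 16432.

16432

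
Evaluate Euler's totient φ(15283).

13440

Prime factorization: 15283 = 17 × 29 × 31.
φ(17) = 17 − 1 = 16.
φ(29) = 29 − 1 = 28.
φ(31) = 31 − 1 = 30.
φ(15283) = 16 × 28 × 30 = 13440.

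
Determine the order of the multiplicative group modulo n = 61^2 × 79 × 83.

23409360

φ(24398597) = 24398597 · (1 − 1/61) · (1 − 1/79) · (1 − 1/83)
       = 24398597 · 383760/399977 = 23409360.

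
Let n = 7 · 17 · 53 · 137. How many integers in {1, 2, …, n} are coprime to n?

φ(864059) = 864059 · (1 − 1/7) · (1 − 1/17) · (1 − 1/53) · (1 − 1/137)
       = 864059 · 678912/864059 = 678912.

678912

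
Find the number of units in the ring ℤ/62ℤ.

First factor: 62 = 2 * 31.
φ(62) = 62 · (1 − 1/2) · (1 − 1/31)
       = 62 · 30/62 = 30.

30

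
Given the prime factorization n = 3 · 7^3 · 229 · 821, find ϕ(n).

109932480

φ(3) = 3 − 1 = 2.
φ(7^3) = 7^2·(7−1) = 49·6 = 294.
φ(229) = 229 − 1 = 228.
φ(821) = 821 − 1 = 820.
φ(193461261) = 2 × 294 × 228 × 820 = 109932480.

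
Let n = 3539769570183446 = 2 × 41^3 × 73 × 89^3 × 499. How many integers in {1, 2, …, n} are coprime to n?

φ(2) = 2 − 1 = 1.
φ(41^3) = 41^2·(41−1) = 1681·40 = 67240.
φ(73) = 73 − 1 = 72.
φ(89^3) = 89^3 − 89^2 = 704969 − 7921 = 697048.
φ(499) = 499 − 1 = 498.
φ(3539769570183446) = 1 × 67240 × 72 × 697048 × 498 = 1680553061637120.

1680553061637120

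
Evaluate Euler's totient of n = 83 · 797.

φ(66151) = 66151 · (1 − 1/83) · (1 − 1/797)
       = 66151 · 65272/66151 = 65272.

65272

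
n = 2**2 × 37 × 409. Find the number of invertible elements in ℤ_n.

29376

φ(2^2) = 2^2 − 2^1 = 4 − 2 = 2.
φ(37) = 37 − 1 = 36.
φ(409) = 409 − 1 = 408.
Multiply: 2 · 36 · 408 = 29376.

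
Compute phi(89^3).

697048

φ(704969) = 704969 · (1 − 1/89)
       = 704969 · 88/89 = 697048.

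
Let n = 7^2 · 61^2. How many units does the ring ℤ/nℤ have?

φ(182329) = 182329 · (1 − 1/7) · (1 − 1/61)
       = 182329 · 360/427 = 153720.

153720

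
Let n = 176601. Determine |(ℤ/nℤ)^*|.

Factor 176601: 176601 = 3 * 37^2 * 43.
φ(3) = 3 − 1 = 2.
φ(37^2) = 37^1·(37−1) = 37·36 = 1332.
φ(43) = 43 − 1 = 42.
Multiply: 2 · 1332 · 42 = 111888.

111888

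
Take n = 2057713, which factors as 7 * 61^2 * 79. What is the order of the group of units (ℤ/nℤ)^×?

φ(2057713) = 2057713 · (1 − 1/7) · (1 − 1/61) · (1 − 1/79)
       = 2057713 · 28080/33733 = 1712880.

1712880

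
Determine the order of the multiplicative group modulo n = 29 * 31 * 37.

30240

φ(29) = 29 − 1 = 28.
φ(31) = 31 − 1 = 30.
φ(37) = 37 − 1 = 36.
Since φ is multiplicative, φ(33263) = 28 · 30 · 36 = 30240.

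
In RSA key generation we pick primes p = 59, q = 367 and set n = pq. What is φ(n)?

φ(59) = 59 − 1 = 58.
φ(367) = 367 − 1 = 366.
φ(21653) = 58 × 366 = 21228.

21228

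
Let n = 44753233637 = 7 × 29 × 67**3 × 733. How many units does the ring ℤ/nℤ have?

φ(7) = 7 − 1 = 6.
φ(29) = 29 − 1 = 28.
φ(67^3) = 67^3 − 67^2 = 300763 − 4489 = 296274.
φ(733) = 733 − 1 = 732.
Multiply: 6 · 28 · 296274 · 732 = 36434591424.

36434591424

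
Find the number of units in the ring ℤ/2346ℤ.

704

Prime factorization: 2346 = 2 · 3 · 17 · 23.
φ(2) = 2 − 1 = 1.
φ(3) = 3 − 1 = 2.
φ(17) = 17 − 1 = 16.
φ(23) = 23 − 1 = 22.
Multiply: 1 · 2 · 16 · 22 = 704.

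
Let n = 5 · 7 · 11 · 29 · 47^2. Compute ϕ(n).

14528640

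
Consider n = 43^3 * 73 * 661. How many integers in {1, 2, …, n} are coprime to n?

3690308160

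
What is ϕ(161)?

161 = 7 * 23.
φ(161) = 161 · (1 − 1/7) · (1 − 1/23)
       = 161 · 132/161 = 132.

132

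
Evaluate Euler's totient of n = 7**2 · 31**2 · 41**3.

2626394400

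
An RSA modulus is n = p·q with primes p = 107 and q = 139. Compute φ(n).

14628

φ(n) = (p − 1)(q − 1) = (107−1)(139−1) = 106·138 = 14628.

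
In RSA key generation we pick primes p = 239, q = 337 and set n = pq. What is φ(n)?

φ(n) = (p − 1)(q − 1) = (239−1)(337−1) = 238·336 = 79968.

79968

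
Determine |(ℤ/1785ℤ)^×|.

First factor: 1785 = 3 · 5 · 7 · 17.
φ(3) = 3 − 1 = 2.
φ(5) = 5 − 1 = 4.
φ(7) = 7 − 1 = 6.
φ(17) = 17 − 1 = 16.
φ(1785) = 2 × 4 × 6 × 16 = 768.

768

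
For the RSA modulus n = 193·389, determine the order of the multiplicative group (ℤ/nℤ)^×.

For distinct primes, φ(pq) = (p−1)(q−1) = 192 × 388 = 74496.

74496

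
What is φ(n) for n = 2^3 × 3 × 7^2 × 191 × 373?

φ(83781768) = 83781768 · (1 − 1/2) · (1 − 1/3) · (1 − 1/7) · (1 − 1/191) · (1 − 1/373)
       = 83781768 · 848160/2992206 = 23748480.

23748480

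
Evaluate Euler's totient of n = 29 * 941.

φ(29) = 29 − 1 = 28.
φ(941) = 941 − 1 = 940.
Since φ is multiplicative, φ(27289) = 28 · 940 = 26320.

26320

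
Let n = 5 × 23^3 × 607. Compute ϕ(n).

28210512

φ(36926845) = 36926845 · (1 − 1/5) · (1 − 1/23) · (1 − 1/607)
       = 36926845 · 53328/69805 = 28210512.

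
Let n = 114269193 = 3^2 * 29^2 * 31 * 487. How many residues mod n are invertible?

71033760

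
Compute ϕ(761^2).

φ(579121) = 579121 · (1 − 1/761)
       = 579121 · 760/761 = 578360.

578360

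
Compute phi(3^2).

6

φ(3^2) = 3^2 − 3^1 = 9 − 3 = 6.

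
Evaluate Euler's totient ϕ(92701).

69120

Factor 92701: 92701 = 7 · 17 · 19 · 41.
φ(92701) = 92701 · (1 − 1/7) · (1 − 1/17) · (1 − 1/19) · (1 − 1/41)
       = 92701 · 69120/92701 = 69120.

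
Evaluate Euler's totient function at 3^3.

φ(27) = 27 · (1 − 1/3)
       = 27 · 2/3 = 18.

18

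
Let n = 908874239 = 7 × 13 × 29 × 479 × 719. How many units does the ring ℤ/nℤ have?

691899264

φ(7) = 7 − 1 = 6.
φ(13) = 13 − 1 = 12.
φ(29) = 29 − 1 = 28.
φ(479) = 479 − 1 = 478.
φ(719) = 719 − 1 = 718.
φ(908874239) = 6 × 12 × 28 × 478 × 718 = 691899264.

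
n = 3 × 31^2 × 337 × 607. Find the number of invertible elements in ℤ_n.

φ(3) = 3 − 1 = 2.
φ(31^2) = 31^1·(31−1) = 31·30 = 930.
φ(337) = 337 − 1 = 336.
φ(607) = 607 − 1 = 606.
Multiply: 2 · 930 · 336 · 606 = 378725760.

378725760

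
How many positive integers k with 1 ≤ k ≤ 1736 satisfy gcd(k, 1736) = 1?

720

1736 = 2^3 × 7 × 31.
φ(1736) = 1736 · (1 − 1/2) · (1 − 1/7) · (1 − 1/31)
       = 1736 · 180/434 = 720.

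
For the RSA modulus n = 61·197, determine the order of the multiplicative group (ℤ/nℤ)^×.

For distinct primes, φ(pq) = (p−1)(q−1) = 60 × 196 = 11760.

11760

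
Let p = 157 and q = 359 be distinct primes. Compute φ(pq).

φ(157) = 157 − 1 = 156.
φ(359) = 359 − 1 = 358.
Since φ is multiplicative, φ(56363) = 156 · 358 = 55848.

55848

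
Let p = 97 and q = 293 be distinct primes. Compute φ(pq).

For distinct primes, φ(pq) = (p−1)(q−1) = 96 × 292 = 28032.

28032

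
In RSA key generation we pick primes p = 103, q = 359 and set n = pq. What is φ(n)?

For distinct primes, φ(pq) = (p−1)(q−1) = 102 × 358 = 36516.

36516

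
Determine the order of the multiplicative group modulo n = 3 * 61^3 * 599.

φ(407884857) = 407884857 · (1 − 1/3) · (1 − 1/61) · (1 − 1/599)
       = 407884857 · 71760/109617 = 267018960.

267018960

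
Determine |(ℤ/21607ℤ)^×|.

19200

Factor 21607: 21607 = 17 * 31 * 41.
φ(21607) = 21607 · (1 − 1/17) · (1 − 1/31) · (1 − 1/41)
       = 21607 · 19200/21607 = 19200.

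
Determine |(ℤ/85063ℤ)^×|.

71280

Factor 85063: 85063 = 11^2 * 19 * 37.
φ(85063) = 85063 · (1 − 1/11) · (1 − 1/19) · (1 − 1/37)
       = 85063 · 6480/7733 = 71280.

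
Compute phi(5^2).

20

φ(25) = 25 · (1 − 1/5)
       = 25 · 4/5 = 20.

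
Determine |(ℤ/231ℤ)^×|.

120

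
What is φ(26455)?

26455 = 5 · 11 · 13 · 37.
φ(26455) = 26455 · (1 − 1/5) · (1 − 1/11) · (1 − 1/13) · (1 − 1/37)
       = 26455 · 17280/26455 = 17280.

17280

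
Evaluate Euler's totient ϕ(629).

Factor 629: 629 = 17 · 37.
φ(17) = 17 − 1 = 16.
φ(37) = 37 − 1 = 36.
φ(629) = 16 × 36 = 576.

576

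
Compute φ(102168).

30240

First factor: 102168 = 2^3 · 3^3 · 11 · 43.
φ(102168) = 102168 · (1 − 1/2) · (1 − 1/3) · (1 − 1/11) · (1 − 1/43)
       = 102168 · 840/2838 = 30240.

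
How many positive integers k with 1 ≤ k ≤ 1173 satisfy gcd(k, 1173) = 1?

Prime factorization: 1173 = 3 · 17 · 23.
φ(1173) = 1173 · (1 − 1/3) · (1 − 1/17) · (1 − 1/23)
       = 1173 · 704/1173 = 704.

704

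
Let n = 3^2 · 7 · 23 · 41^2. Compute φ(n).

φ(3^2) = 3^1·(3−1) = 3·2 = 6.
φ(7) = 7 − 1 = 6.
φ(23) = 23 − 1 = 22.
φ(41^2) = 41^1·(41−1) = 41·40 = 1640.
Since φ is multiplicative, φ(2435769) = 6 · 6 · 22 · 1640 = 1298880.

1298880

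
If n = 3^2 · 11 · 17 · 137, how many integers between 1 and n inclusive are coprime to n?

130560

φ(230571) = 230571 · (1 − 1/3) · (1 − 1/11) · (1 − 1/17) · (1 − 1/137)
       = 230571 · 43520/76857 = 130560.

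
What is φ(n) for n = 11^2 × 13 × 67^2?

5837040

φ(11^2) = 11^1·(11−1) = 11·10 = 110.
φ(13) = 13 − 1 = 12.
φ(67^2) = 67^2 − 67^1 = 4489 − 67 = 4422.
Multiply: 110 · 12 · 4422 = 5837040.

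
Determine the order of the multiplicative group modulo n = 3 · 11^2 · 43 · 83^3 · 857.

4468026837120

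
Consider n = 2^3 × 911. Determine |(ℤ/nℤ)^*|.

φ(2^3) = 2^2·(2−1) = 4·1 = 4.
φ(911) = 911 − 1 = 910.
φ(7288) = 4 × 910 = 3640.

3640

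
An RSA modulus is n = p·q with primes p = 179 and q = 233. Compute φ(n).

41296

φ(n) = (p − 1)(q − 1) = (179−1)(233−1) = 178·232 = 41296.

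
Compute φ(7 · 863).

φ(6041) = 6041 · (1 − 1/7) · (1 − 1/863)
       = 6041 · 5172/6041 = 5172.

5172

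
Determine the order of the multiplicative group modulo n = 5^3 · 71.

φ(5^3) = 5^2·(5−1) = 25·4 = 100.
φ(71) = 71 − 1 = 70.
Since φ is multiplicative, φ(8875) = 100 · 70 = 7000.

7000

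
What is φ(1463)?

1080

First factor: 1463 = 7 × 11 × 19.
φ(7) = 7 − 1 = 6.
φ(11) = 11 − 1 = 10.
φ(19) = 19 − 1 = 18.
Multiply: 6 · 10 · 18 = 1080.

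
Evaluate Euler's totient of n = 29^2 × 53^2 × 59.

129796576

φ(29^2) = 29^2 − 29^1 = 841 − 29 = 812.
φ(53^2) = 53^1·(53−1) = 53·52 = 2756.
φ(59) = 59 − 1 = 58.
φ(139379771) = 812 × 2756 × 58 = 129796576.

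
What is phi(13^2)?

156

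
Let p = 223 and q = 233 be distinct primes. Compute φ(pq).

φ(n) = (p − 1)(q − 1) = (223−1)(233−1) = 222·232 = 51504.

51504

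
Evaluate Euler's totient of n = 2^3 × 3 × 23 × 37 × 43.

266112

φ(2^3) = 2^3 − 2^2 = 8 − 4 = 4.
φ(3) = 3 − 1 = 2.
φ(23) = 23 − 1 = 22.
φ(37) = 37 − 1 = 36.
φ(43) = 43 − 1 = 42.
Since φ is multiplicative, φ(878232) = 4 · 2 · 22 · 36 · 42 = 266112.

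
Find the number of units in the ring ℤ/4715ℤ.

First factor: 4715 = 5 × 23 × 41.
φ(5) = 5 − 1 = 4.
φ(23) = 23 − 1 = 22.
φ(41) = 41 − 1 = 40.
φ(4715) = 4 × 22 × 40 = 3520.

3520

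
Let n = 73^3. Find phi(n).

φ(389017) = 389017 · (1 − 1/73)
       = 389017 · 72/73 = 383688.

383688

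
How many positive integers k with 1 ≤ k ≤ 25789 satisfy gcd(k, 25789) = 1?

First factor: 25789 = 17 · 37 · 41.
φ(17) = 17 − 1 = 16.
φ(37) = 37 − 1 = 36.
φ(41) = 41 − 1 = 40.
φ(25789) = 16 × 36 × 40 = 23040.

23040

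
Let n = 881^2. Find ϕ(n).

775280

φ(881^2) = 881^2 − 881^1 = 776161 − 881 = 775280.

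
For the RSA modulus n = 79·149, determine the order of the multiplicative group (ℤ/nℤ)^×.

11544

φ(n) = (p − 1)(q − 1) = (79−1)(149−1) = 78·148 = 11544.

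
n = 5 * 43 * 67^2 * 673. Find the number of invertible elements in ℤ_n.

499226112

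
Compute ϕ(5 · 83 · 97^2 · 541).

1649341440

φ(2112461635) = 2112461635 · (1 − 1/5) · (1 − 1/83) · (1 − 1/97) · (1 − 1/541)
       = 2112461635 · 17003520/21777955 = 1649341440.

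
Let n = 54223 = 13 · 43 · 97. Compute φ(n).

48384

φ(13) = 13 − 1 = 12.
φ(43) = 43 − 1 = 42.
φ(97) = 97 − 1 = 96.
Since φ is multiplicative, φ(54223) = 12 · 42 · 96 = 48384.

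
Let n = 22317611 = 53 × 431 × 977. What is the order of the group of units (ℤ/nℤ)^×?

φ(22317611) = 22317611 · (1 − 1/53) · (1 − 1/431) · (1 − 1/977)
       = 22317611 · 21823360/22317611 = 21823360.

21823360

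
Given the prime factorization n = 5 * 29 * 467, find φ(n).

φ(5) = 5 − 1 = 4.
φ(29) = 29 − 1 = 28.
φ(467) = 467 − 1 = 466.
Multiply: 4 · 28 · 466 = 52192.

52192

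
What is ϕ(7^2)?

φ(7^2) = 7^1·(7−1) = 7·6 = 42.

42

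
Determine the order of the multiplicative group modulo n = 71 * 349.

φ(71) = 71 − 1 = 70.
φ(349) = 349 − 1 = 348.
φ(24779) = 70 × 348 = 24360.

24360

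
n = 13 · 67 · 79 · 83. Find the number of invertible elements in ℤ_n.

φ(5711147) = 5711147 · (1 − 1/13) · (1 − 1/67) · (1 − 1/79) · (1 − 1/83)
       = 5711147 · 5065632/5711147 = 5065632.

5065632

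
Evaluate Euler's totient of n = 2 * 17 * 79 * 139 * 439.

75434112

φ(2) = 2 − 1 = 1.
φ(17) = 17 − 1 = 16.
φ(79) = 79 − 1 = 78.
φ(139) = 139 − 1 = 138.
φ(439) = 439 − 1 = 438.
Since φ is multiplicative, φ(163902406) = 1 · 16 · 78 · 138 · 438 = 75434112.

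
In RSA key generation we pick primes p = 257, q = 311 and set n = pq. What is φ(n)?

φ(pq) = (p−1)(q−1) = 256 · 310 = 79360.

79360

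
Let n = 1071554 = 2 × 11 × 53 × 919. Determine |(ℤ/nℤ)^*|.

477360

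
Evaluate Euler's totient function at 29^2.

812

φ(841) = 841 · (1 − 1/29)
       = 841 · 28/29 = 812.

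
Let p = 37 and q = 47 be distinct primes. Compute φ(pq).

For distinct primes, φ(pq) = (p−1)(q−1) = 36 × 46 = 1656.

1656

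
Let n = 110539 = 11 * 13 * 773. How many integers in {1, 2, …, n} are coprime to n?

92640

φ(11) = 11 − 1 = 10.
φ(13) = 13 − 1 = 12.
φ(773) = 773 − 1 = 772.
Multiply: 10 · 12 · 772 = 92640.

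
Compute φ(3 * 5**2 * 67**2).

176880

φ(336675) = 336675 · (1 − 1/3) · (1 − 1/5) · (1 − 1/67)
       = 336675 · 528/1005 = 176880.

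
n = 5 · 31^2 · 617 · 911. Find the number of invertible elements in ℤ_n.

φ(2700828035) = 2700828035 · (1 − 1/5) · (1 − 1/31) · (1 − 1/617) · (1 − 1/911)
       = 2700828035 · 67267200/87123485 = 2085283200.

2085283200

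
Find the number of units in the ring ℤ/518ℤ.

518 = 2 · 7 · 37.
φ(2) = 2 − 1 = 1.
φ(7) = 7 − 1 = 6.
φ(37) = 37 − 1 = 36.
φ(518) = 1 × 6 × 36 = 216.

216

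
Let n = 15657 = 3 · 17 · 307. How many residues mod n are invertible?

9792

φ(3) = 3 − 1 = 2.
φ(17) = 17 − 1 = 16.
φ(307) = 307 − 1 = 306.
Multiply: 2 · 16 · 306 = 9792.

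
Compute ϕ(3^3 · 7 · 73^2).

567648

φ(3^3) = 3^3 − 3^2 = 27 − 9 = 18.
φ(7) = 7 − 1 = 6.
φ(73^2) = 73^1·(73−1) = 73·72 = 5256.
φ(1007181) = 18 × 6 × 5256 = 567648.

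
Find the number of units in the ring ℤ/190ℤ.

Factor 190: 190 = 2 × 5 × 19.
φ(2) = 2 − 1 = 1.
φ(5) = 5 − 1 = 4.
φ(19) = 19 − 1 = 18.
φ(190) = 1 × 4 × 18 = 72.

72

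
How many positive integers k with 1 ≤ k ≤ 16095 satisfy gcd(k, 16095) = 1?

16095 = 3 × 5 × 29 × 37.
φ(3) = 3 − 1 = 2.
φ(5) = 5 − 1 = 4.
φ(29) = 29 − 1 = 28.
φ(37) = 37 − 1 = 36.
Since φ is multiplicative, φ(16095) = 2 · 4 · 28 · 36 = 8064.

8064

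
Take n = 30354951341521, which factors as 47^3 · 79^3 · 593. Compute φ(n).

29283571247424

φ(30354951341521) = 30354951341521 · (1 − 1/47) · (1 − 1/79) · (1 − 1/593)
       = 30354951341521 · 2124096/2201809 = 29283571247424.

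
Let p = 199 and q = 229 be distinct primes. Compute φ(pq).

45144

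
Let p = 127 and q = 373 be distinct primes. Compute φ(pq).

46872

For distinct primes, φ(pq) = (p−1)(q−1) = 126 × 372 = 46872.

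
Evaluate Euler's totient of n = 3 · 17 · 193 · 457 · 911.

φ(4097906661) = 4097906661 · (1 − 1/3) · (1 − 1/17) · (1 − 1/193) · (1 − 1/457) · (1 − 1/911)
       = 4097906661 · 2549514240/4097906661 = 2549514240.

2549514240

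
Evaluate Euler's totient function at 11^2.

110

φ(11^2) = 11^2 − 11^1 = 121 − 11 = 110.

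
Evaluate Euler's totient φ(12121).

Prime factorization: 12121 = 17 × 23 × 31.
φ(17) = 17 − 1 = 16.
φ(23) = 23 − 1 = 22.
φ(31) = 31 − 1 = 30.
Since φ is multiplicative, φ(12121) = 16 · 22 · 30 = 10560.

10560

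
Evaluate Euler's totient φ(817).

817 = 19 · 43.
φ(19) = 19 − 1 = 18.
φ(43) = 43 − 1 = 42.
Multiply: 18 · 42 = 756.

756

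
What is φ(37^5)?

φ(69343957) = 69343957 · (1 − 1/37)
       = 69343957 · 36/37 = 67469796.

67469796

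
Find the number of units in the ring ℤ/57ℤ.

36

First factor: 57 = 3 * 19.
φ(3) = 3 − 1 = 2.
φ(19) = 19 − 1 = 18.
φ(57) = 2 × 18 = 36.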